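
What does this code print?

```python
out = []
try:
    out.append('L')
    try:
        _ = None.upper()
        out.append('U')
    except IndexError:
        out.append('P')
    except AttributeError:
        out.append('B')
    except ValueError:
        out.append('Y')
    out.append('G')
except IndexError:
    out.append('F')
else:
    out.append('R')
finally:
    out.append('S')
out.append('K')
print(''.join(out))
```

Execution trace: 'L' (try body) → 'B' (inner except AttributeError) → 'G' (try body, no exception) → 'R' (else) → 'S' (finally) → 'K' (after the try/except). Output: LBGRSK

Answer: LBGRSK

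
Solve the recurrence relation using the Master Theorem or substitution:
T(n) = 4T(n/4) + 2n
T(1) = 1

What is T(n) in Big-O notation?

By Master Theorem: a=4, b=4, f(n)=2n. Since log_4(4) = 1 and f(n) = Θ(n^1), Case 2 applies. T(n) = O(n log n).

Answer: O(n log n)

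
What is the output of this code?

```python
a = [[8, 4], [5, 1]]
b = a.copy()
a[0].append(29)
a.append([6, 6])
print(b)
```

Key concept: shallow copy with nested lists.
Step by step:
`a = [[8, 4], [5, 1]]` → a = [[8, 4], [5, 1]]
`b = a.copy()` → b = [[8, 4], [5, 1]]
`a[0].append(29)` → a = [[8, 4, 29], [5, 1]]; b = [[8, 4, 29], [5, 1]]
`a.append([6, 6])` → a = [[8, 4, 29], [5, 1], [6, 6]]
`print(b)` → prints [[8, 4, 29], [5, 1]]

Answer: [[8, 4, 29], [5, 1]]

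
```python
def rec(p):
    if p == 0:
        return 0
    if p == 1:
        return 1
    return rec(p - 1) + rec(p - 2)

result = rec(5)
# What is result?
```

Build up from base cases: rec(0)=0, rec(1)=1, rec(2)=1, rec(3)=2, rec(4)=3, rec(5)=5

Answer: 5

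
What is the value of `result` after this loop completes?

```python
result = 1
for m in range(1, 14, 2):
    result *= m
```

Product of 1, 3, 5, ... up to 13
`result` takes the values: 1 → 3 → 15 → 105 → 945 → 10395 → 135135

Answer: 135135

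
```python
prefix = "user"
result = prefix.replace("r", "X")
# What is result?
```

Trace:
`prefix = "user"` → prefix = 'user'
`result = prefix.replace("r", "X")` → result = 'useX'
So result = 'useX'

Answer: 'useX'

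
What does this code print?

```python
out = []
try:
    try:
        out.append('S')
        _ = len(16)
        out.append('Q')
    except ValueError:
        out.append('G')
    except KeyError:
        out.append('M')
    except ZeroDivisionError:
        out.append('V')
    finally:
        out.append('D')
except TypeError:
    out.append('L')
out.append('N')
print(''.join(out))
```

Execution trace: 'S' (try body) → 'D' (finally) → 'L' (outer except TypeError) → 'N' (after the try/except). Output: SDLN

Answer: SDLN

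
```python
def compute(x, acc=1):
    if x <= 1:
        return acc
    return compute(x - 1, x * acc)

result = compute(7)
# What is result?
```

Accumulator trace (n, acc): (7, 1) -> (6, 7) -> (5, 42) -> (4, 210) -> (3, 840) -> (2, 2520) -> (1, 5040) -> return 5040

Answer: 5040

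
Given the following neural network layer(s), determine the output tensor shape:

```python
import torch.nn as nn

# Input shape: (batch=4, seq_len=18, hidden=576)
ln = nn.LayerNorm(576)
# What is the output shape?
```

Input: (4, 18, 576) -> Output: (4, 18, 576)

Answer: (4, 18, 576)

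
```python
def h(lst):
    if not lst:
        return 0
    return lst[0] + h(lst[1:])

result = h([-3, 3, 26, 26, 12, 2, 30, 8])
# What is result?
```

(-3) + 3 + 26 + 26 + 12 + 2 + 30 + 8 + 0 = 104

Answer: 104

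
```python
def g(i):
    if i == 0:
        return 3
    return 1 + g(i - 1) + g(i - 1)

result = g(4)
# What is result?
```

g(i) = 1 + 2·g(i-1), g(0)=3. Closed form: (3+1)·2^4 - 1 = 63.

Answer: 63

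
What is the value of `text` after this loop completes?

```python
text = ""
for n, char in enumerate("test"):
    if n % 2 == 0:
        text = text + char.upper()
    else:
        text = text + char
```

Uppercase even positions in 'test'
`text` takes the values: "" → "T" → "Te" → "TeS" → "TeSt"

Answer: "TeSt"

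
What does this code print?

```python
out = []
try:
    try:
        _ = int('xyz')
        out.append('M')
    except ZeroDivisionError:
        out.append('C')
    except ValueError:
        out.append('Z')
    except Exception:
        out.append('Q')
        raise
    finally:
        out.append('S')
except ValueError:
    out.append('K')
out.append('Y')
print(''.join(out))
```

Execution trace: 'Z' (inner except ValueError) → 'S' (inner finally) → 'Y' (after the try/except). Output: ZSY

Answer: ZSY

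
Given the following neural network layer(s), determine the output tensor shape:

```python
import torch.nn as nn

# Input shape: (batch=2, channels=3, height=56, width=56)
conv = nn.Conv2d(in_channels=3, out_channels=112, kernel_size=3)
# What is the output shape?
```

Input: (2, 3, 56, 56) -> Output: (2, 112, 54, 54)

Answer: (2, 112, 54, 54)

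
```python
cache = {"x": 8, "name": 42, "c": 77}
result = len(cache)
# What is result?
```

Trace:
`cache = {"x": 8, "name": 42, "c": 77}` → cache = {'x': 8, 'name': 42, 'c': 77}
`result = len(cache)` → result = 3
So result = 3

Answer: 3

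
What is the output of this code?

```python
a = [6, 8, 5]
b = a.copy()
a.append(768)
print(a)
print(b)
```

Key concept: list.copy() creates independent copy.
Step by step:
`a = [6, 8, 5]` → a = [6, 8, 5]
`b = a.copy()` → b = [6, 8, 5]
`a.append(768)` → a = [6, 8, 5, 768]
`print(a)` → prints [6, 8, 5, 768]
`print(b)` → prints [6, 8, 5]

Answer:
[6, 8, 5, 768]
[6, 8, 5]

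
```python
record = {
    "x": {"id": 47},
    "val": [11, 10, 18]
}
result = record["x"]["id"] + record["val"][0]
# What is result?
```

Trace:
`record = { ...` → record = {'x': {'id': 47}, 'val': [11, 10, 18]}
`result = record["x"]["id"] + record["val"][0]` → result = 58
So result = 58

Answer: 58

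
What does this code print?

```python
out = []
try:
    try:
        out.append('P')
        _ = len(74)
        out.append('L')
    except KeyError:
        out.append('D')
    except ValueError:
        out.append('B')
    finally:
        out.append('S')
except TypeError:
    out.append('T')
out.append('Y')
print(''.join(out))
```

Execution trace: 'P' (try body) → 'S' (finally) → 'T' (outer except TypeError) → 'Y' (after the try/except). Output: PSTY

Answer: PSTY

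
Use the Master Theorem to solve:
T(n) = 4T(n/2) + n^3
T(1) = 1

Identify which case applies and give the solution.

a=4, b=2, f(n)=n^3. log_2(4) = 2. Since c=3 > 2 and the regularity condition holds (4(n/2)^3 = (4/2^3)n^3 with 4/2^3 < 1), Case 3 applies: T(n) = Θ(f(n)) = O(n^3).

Answer: O(n^3) - Case 3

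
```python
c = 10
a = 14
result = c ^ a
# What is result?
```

Trace:
`c = 10` → c = 10
`a = 14` → a = 14
`result = c ^ a` → result = 4
So result = 4

Answer: 4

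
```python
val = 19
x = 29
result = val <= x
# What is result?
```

Trace:
`val = 19` → val = 19
`x = 29` → x = 29
`result = val <= x` → result = True
So result = True

Answer: True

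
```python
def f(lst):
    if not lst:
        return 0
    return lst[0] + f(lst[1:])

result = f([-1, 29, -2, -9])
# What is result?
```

(-1) + 29 + (-2) + (-9) + 0 = 17

Answer: 17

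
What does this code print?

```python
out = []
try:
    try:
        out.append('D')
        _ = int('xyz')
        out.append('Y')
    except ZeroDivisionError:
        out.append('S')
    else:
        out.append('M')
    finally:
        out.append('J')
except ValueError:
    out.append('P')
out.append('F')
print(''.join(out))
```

Execution trace: 'D' (try body) → 'J' (finally) → 'P' (outer except ValueError) → 'F' (after the try/except). Output: DJPF

Answer: DJPF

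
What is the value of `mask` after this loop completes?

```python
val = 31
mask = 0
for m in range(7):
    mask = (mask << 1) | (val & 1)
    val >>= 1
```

Reverse lowest 7 bits of 31
`mask` takes the values: 0 → 1 → 3 → 7 → 15 → 31 → 62 → 124

Answer: 124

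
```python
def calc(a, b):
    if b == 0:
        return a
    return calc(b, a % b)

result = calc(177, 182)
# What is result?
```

calc(177, 182) -> calc(182, 177) -> calc(177, 5) -> calc(5, 2) -> calc(2, 1) -> calc(1, 0) -> 1

Answer: 1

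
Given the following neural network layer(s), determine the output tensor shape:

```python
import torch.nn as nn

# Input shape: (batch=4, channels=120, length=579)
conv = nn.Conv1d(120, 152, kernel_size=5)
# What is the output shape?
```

Input: (4, 120, 579) -> Output: (4, 152, 575)

Answer: (4, 152, 575)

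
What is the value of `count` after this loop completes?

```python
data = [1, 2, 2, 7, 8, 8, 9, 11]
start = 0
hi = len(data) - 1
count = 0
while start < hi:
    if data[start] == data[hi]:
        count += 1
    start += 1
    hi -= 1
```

Count matching pairs from ends
`count` takes the values: 0

Answer: 0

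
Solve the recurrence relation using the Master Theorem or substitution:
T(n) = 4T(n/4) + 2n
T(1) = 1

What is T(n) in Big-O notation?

By Master Theorem: a=4, b=4, f(n)=2n. Since log_4(4) = 1 and f(n) = Θ(n^1), Case 2 applies. T(n) = O(n log n).

Answer: O(n log n)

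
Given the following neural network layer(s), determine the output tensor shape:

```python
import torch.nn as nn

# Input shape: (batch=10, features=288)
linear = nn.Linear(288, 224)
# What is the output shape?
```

Input: (10, 288) -> Output: (10, 224)

Answer: (10, 224)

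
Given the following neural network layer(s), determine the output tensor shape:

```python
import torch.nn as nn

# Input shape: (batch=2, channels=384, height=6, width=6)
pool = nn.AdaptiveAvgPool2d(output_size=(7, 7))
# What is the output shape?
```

Input: (2, 384, 6, 6) -> Output: (2, 384, 7, 7)

Answer: (2, 384, 7, 7)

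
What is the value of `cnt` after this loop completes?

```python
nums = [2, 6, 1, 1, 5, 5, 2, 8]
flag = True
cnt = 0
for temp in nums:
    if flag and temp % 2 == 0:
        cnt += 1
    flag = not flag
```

Count even values at even positions
`cnt` takes the values: 0 → 1 → 2

Answer: 2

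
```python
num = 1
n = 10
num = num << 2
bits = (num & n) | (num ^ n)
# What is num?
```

Trace:
`num = 1` → num = 1
`n = 10` → n = 10
`num = num << 2` → num = 4
`bits = (num & n) | (num ^ n)` → bits = 14
So num = 4

Answer: 4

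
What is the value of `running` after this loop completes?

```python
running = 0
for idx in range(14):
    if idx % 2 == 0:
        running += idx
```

Sum of even numbers 0 to 13
`running` takes the values: 0 → 2 → 6 → 12 → 20 → 30 → 42

Answer: 42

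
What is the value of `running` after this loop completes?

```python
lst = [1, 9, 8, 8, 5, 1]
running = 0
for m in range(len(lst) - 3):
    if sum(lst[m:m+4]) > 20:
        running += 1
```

Count windows with sum > 20
`running` takes the values: 0 → 1 → 2 → 3

Answer: 3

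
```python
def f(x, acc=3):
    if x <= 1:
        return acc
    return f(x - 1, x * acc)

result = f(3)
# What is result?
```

Accumulator trace (n, acc): (3, 3) -> (2, 9) -> (1, 18) -> return 18

Answer: 18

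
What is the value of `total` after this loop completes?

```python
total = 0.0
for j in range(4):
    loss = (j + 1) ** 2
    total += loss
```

Sum of squared losses 1² + 2² + ... + 4²
`total` takes the values: 0.0 → 1.0 → 5.0 → 14.0 → 30.0

Answer: 30.0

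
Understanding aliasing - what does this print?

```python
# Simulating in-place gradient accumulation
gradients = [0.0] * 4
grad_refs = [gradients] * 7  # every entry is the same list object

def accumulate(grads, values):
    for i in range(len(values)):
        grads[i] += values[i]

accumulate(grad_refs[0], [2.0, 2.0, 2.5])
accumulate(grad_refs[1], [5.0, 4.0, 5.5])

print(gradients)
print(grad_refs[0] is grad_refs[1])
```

Key concept: gradient accumulation aliasing.
Step by step:
`gradients = [0.0] * 4` → gradients = [0.0, 0.0, 0.0, 0.0]
`grad_refs = [gradients] * 7` → grad_refs = [[0.0, 0.0, 0.0, 0.0], [0.0, 0.0, 0.0, 0.0], [0.0, 0.0, 0.0, 0.0], [0.0, 0.0, 0.0, 0.0], [0.0, 0.0, 0.0, 0.0], [0.0, 0.0, 0.0, 0.0], [0.0, 0.0, 0.0, 0.0]]
`accumulate(grad_refs[0], [2.0, 2.0, 2.5])` → gradients = [2.0, 2.0, 2.5, 0.0]; grad_refs = [[2.0, 2.0, 2.5, 0.0], [2.0, 2.0, 2.5, 0.0], [2.0, 2.0, 2.5, 0.0], [2.0, 2.0, 2.5, 0.0], [2.0, 2.0, 2.5, 0.0], [2.0, 2.0, 2.5, 0.0], [2.0, 2.0, 2.5, 0.0]]
`accumulate(grad_refs[1], [5.0, 4.0, 5.5])` → gradients = [7.0, 6.0, 8.0, 0.0]; grad_refs = [[7.0, 6.0, 8.0, 0.0], [7.0, 6.0, 8.0, 0.0], [7.0, 6.0, 8.0, 0.0], [7.0, 6.0, 8.0, 0.0], [7.0, 6.0, 8.0, 0.0], [7.0, 6.0, 8.0, 0.0], [7.0, 6.0, 8.0, 0.0]]
`print(gradients)` → prints [7.0, 6.0, 8.0, 0.0]
`print(grad_refs[0] is grad_refs[1])` → prints True

Answer:
[7.0, 6.0, 8.0, 0.0]
True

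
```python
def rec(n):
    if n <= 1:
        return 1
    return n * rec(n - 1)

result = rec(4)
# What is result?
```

rec(4) = 4 * 3 * 2 * 1 = 24

Answer: 24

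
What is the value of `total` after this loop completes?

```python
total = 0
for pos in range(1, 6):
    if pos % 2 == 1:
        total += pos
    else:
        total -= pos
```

Add odd, subtract even
`total` takes the values: 0 → 1 → -1 → 2 → -2 → 3

Answer: 3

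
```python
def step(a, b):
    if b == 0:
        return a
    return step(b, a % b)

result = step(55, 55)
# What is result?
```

step(55, 55) -> step(55, 0) -> 55

Answer: 55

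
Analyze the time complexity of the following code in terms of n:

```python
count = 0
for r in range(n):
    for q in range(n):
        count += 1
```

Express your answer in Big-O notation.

Each loop level contributes: n × n. Multiplying the contributions gives O(n^2).

Answer: O(n^2)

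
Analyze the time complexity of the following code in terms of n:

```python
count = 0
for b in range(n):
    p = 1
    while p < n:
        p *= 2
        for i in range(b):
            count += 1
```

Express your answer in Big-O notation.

Each loop level contributes: n × log n × n. Multiplying the contributions gives O(n^2 log n).

Answer: O(n^2 log n)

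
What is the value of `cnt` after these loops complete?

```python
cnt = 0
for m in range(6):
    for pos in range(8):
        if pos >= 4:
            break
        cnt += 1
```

Inner breaks at 4, outer runs 6 times
`cnt` takes the values: 0 → 1 → 2 → 3 → 4 → 5 → 6 → 7 → 8 → 9 → 10 → 11 → 12 → 13 → 14 → 15 → 16 → 17 → 18 → 19 → 20 → 21 → 22 → 23 → 24

Answer: 24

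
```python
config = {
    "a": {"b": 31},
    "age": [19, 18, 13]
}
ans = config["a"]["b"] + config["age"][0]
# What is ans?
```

Trace:
`config = { ...` → config = {'a': {'b': 31}, 'age': [19, 18, 13]}
`ans = config["a"]["b"] + config["age"][0]` → ans = 50
So ans = 50

Answer: 50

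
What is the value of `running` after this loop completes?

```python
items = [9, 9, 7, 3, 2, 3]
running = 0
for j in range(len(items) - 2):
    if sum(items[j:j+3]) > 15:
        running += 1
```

Count windows with sum > 15
`running` takes the values: 0 → 1 → 2

Answer: 2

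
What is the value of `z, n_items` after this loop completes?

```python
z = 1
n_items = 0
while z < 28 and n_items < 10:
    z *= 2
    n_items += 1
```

Double until >= 28 or 10 iterations
`z, n_items` takes the values: (1, 0) → (2, 0) → (2, 1) → (4, 1) → (4, 2) → (8, 2) → (8, 3) → (16, 3) → (16, 4) → (32, 4) → (32, 5)

Answer: 32, 5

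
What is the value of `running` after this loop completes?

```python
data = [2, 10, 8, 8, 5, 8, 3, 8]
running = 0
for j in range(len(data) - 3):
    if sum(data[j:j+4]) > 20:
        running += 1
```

Count windows with sum > 20
`running` takes the values: 0 → 1 → 2 → 3 → 4 → 5

Answer: 5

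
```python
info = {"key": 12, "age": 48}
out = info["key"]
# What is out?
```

Trace:
`info = {"key": 12, "age": 48}` → info = {'key': 12, 'age': 48}
`out = info["key"]` → out = 12
So out = 12

Answer: 12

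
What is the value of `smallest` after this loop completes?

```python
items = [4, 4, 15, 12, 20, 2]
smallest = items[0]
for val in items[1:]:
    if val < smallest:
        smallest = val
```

Minimum of [4, 4, 15, 12, 20, 2]
`smallest` takes the values: 4 → 2

Answer: 2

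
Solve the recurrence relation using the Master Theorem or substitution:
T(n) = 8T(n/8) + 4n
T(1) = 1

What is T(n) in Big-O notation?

By Master Theorem: a=8, b=8, f(n)=4n. Since log_8(8) = 1 and f(n) = Θ(n^1), Case 2 applies. T(n) = O(n log n).

Answer: O(n log n)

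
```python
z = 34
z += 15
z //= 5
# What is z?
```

Trace:
`z = 34` → z = 34
`z += 15` → z = 49
`z //= 5` → z = 9
So z = 9

Answer: 9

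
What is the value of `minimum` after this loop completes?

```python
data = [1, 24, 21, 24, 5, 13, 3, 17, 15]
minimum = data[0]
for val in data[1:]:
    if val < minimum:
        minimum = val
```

Minimum of [1, 24, 21, 24, 5, 13, 3, 17, 15]
`minimum` takes the values: 1

Answer: 1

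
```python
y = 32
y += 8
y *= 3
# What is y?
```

Trace:
`y = 32` → y = 32
`y += 8` → y = 40
`y *= 3` → y = 120
So y = 120

Answer: 120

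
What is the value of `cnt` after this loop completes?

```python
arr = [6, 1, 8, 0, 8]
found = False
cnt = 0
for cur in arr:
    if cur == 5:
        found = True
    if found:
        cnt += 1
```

Count elements after first 5 in [6, 1, 8, 0, 8]
`cnt` takes the values: 0

Answer: 0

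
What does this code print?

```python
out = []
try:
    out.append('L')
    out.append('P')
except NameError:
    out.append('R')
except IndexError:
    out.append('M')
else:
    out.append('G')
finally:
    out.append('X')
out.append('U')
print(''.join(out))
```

Execution trace: 'L' (try body) → 'P' (try body, no exception) → 'G' (else) → 'X' (finally) → 'U' (after the try/except). Output: LPGXU

Answer: LPGXU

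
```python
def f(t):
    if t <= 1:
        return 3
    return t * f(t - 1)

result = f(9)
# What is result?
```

f(9) = 9 * 8 * 7 * 6 * 5 * 4 * 3 * 2 * 3 = 1088640

Answer: 1088640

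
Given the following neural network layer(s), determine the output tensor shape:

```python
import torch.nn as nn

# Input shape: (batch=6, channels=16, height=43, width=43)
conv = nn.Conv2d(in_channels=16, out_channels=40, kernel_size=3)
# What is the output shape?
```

Input: (6, 16, 43, 43) -> Output: (6, 40, 41, 41)

Answer: (6, 40, 41, 41)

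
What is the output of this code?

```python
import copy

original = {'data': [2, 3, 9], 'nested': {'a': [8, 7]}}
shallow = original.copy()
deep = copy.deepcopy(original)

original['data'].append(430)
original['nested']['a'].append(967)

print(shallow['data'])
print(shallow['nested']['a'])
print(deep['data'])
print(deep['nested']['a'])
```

Key concept: comparing shallow vs deep copy.
Step by step:
`original = {'data': [2, 3, 9], 'nested': {'a': [8, 7]}}` → original = {'data': [2, 3, 9], 'nested': {'a': [8, 7]}}
`shallow = original.copy()` → shallow = {'data': [2, 3, 9], 'nested': {'a': [8, 7]}}
`deep = copy.deepcopy(original)` → deep = {'data': [2, 3, 9], 'nested': {'a': [8, 7]}}
`original['data'].append(430)` → original = {'data': [2, 3, 9, 430], 'nested': {'a': [8, 7]}}; shallow = {'data': [2, 3, 9, 430], 'nested': {'a': [8, 7]}}
`original['nested']['a'].append(967)` → original = {'data': [2, 3, 9, 430], 'nested': {'a': [8, 7, 967]}}; shallow = {'data': [2, 3, 9, 430], 'nested': {'a': [8, 7, 967]}}
`print(shallow['data'])` → prints [2, 3, 9, 430]
`print(shallow['nested']['a'])` → prints [8, 7, 967]
`print(deep['data'])` → prints [2, 3, 9]
`print(deep['nested']['a'])` → prints [8, 7]

Answer:
[2, 3, 9, 430]
[8, 7, 967]
[2, 3, 9]
[8, 7]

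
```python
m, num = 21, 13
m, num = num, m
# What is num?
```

Trace:
`m, num = 21, 13` → m = 21; num = 13
`m, num = num, m` → m = 13; num = 21
So num = 21

Answer: 21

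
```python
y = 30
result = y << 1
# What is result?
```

Trace:
`y = 30` → y = 30
`result = y << 1` → result = 60
So result = 60

Answer: 60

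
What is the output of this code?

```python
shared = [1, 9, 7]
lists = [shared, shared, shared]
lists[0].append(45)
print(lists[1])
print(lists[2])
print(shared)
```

Key concept: list of same reference.
Step by step:
`shared = [1, 9, 7]` → shared = [1, 9, 7]
`lists = [shared, shared, shared]` → lists = [[1, 9, 7], [1, 9, 7], [1, 9, 7]]
`lists[0].append(45)` → shared = [1, 9, 7, 45]; lists = [[1, 9, 7, 45], [1, 9, 7, 45], [1, 9, 7, 45]]
`print(lists[1])` → prints [1, 9, 7, 45]
`print(lists[2])` → prints [1, 9, 7, 45]
`print(shared)` → prints [1, 9, 7, 45]

Answer:
[1, 9, 7, 45]
[1, 9, 7, 45]
[1, 9, 7, 45]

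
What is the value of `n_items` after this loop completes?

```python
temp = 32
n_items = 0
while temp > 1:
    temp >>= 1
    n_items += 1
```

Count right shifts until 1
`n_items` takes the values: 0 → 1 → 2 → 3 → 4 → 5

Answer: 5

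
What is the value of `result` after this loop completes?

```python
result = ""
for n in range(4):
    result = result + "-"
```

Repeat '-' 4 times
`result` takes the values: "" → "-" → "--" → "---" → "----"

Answer: "----"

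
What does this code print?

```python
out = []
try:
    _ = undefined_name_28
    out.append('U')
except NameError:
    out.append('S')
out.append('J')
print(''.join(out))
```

Execution trace: 'S' (except NameError) → 'J' (after the try/except). Output: SJ

Answer: SJ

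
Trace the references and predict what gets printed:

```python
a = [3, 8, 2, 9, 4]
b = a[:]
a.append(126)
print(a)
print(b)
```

Key concept: slice [:] creates copy.
Step by step:
`a = [3, 8, 2, 9, 4]` → a = [3, 8, 2, 9, 4]
`b = a[:]` → b = [3, 8, 2, 9, 4]
`a.append(126)` → a = [3, 8, 2, 9, 4, 126]
`print(a)` → prints [3, 8, 2, 9, 4, 126]
`print(b)` → prints [3, 8, 2, 9, 4]

Answer:
[3, 8, 2, 9, 4, 126]
[3, 8, 2, 9, 4]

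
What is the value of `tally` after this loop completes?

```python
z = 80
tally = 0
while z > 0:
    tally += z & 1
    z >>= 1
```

Count set bits in 80 (binary: 0b1010000)
`tally` takes the values: 0 → 1 → 2

Answer: 2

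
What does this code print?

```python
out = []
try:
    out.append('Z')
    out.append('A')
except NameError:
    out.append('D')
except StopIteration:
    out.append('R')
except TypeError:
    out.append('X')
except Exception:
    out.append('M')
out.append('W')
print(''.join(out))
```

Execution trace: 'Z' (try body) → 'A' (try body, no exception) → 'W' (after the try/except). Output: ZAW

Answer: ZAW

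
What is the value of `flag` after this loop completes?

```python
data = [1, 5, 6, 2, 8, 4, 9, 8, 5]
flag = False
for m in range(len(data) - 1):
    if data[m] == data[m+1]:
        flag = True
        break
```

Check consecutive duplicates in [1, 5, 6, 2, 8, 4, 9, 8, 5]
`flag` takes the values: False

Answer: False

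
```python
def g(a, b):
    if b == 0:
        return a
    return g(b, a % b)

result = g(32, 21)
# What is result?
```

g(32, 21) -> g(21, 11) -> g(11, 10) -> g(10, 1) -> g(1, 0) -> 1

Answer: 1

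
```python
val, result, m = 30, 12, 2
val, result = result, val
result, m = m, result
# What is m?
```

Trace:
`val, result, m = 30, 12, 2` → val = 30; result = 12; m = 2
`val, result = result, val` → val = 12; result = 30
`result, m = m, result` → result = 2; m = 30
So m = 30

Answer: 30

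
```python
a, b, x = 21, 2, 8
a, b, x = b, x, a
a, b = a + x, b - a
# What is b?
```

Trace:
`a, b, x = 21, 2, 8` → a = 21; b = 2; x = 8
`a, b, x = b, x, a` → a = 2; b = 8; x = 21
`a, b = a + x, b - a` → a = 23; b = 6
So b = 6

Answer: 6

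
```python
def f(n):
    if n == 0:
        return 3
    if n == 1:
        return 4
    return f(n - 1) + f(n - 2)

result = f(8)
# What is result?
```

Build up from base cases: f(0)=3, f(1)=4, f(2)=7, f(3)=11, f(4)=18, f(5)=29, f(6)=47, ..., f(8)=123

Answer: 123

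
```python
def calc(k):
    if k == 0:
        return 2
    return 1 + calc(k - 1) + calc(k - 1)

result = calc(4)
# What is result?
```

calc(k) = 1 + 2·calc(k-1), calc(0)=2. Closed form: (2+1)·2^4 - 1 = 47.

Answer: 47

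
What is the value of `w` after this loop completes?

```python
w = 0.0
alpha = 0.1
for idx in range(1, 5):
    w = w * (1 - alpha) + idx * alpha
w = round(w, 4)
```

Moving average with lr=0.1
`w` takes the values: 0.0 → 0.1 → 0.29 → 0.561 → 0.9049

Answer: 0.9049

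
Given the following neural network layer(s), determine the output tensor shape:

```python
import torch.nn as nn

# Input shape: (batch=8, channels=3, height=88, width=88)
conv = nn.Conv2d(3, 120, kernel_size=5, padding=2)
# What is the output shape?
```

Input: (8, 3, 88, 88) -> Output: (8, 120, 88, 88)

Answer: (8, 120, 88, 88)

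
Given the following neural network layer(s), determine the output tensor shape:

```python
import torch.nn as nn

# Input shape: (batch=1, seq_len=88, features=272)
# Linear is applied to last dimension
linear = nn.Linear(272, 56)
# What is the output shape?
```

Input: (1, 88, 272) -> Output: (1, 88, 56)

Answer: (1, 88, 56)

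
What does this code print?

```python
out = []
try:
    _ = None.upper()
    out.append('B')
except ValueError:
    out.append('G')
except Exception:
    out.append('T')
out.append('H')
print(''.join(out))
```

Execution trace: 'T' (except Exception) → 'H' (after the try/except). Output: TH

Answer: TH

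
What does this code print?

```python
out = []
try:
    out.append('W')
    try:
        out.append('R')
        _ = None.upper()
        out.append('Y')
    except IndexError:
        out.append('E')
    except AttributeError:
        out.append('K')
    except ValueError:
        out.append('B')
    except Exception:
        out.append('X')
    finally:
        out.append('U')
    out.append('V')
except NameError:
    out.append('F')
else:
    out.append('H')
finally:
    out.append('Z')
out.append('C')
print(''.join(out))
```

Execution trace: 'W' (try body) → 'R' (inner try body) → 'K' (inner except AttributeError) → 'U' (inner finally) → 'V' (try body, no exception) → 'H' (else) → 'Z' (finally) → 'C' (after the try/except). Output: WRKUVHZC

Answer: WRKUVHZC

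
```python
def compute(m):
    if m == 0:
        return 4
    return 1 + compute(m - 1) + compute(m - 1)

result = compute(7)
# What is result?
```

compute(m) = 1 + 2·compute(m-1), compute(0)=4. Closed form: (4+1)·2^7 - 1 = 639.

Answer: 639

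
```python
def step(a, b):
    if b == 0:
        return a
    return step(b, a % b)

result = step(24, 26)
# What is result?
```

step(24, 26) -> step(26, 24) -> step(24, 2) -> step(2, 0) -> 2

Answer: 2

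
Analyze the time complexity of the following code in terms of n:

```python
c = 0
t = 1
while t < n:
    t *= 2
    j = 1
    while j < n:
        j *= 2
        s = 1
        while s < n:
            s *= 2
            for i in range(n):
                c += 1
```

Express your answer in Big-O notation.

Each loop level contributes: log n × log n × log n × n. Multiplying the contributions gives O(n log^3 n).

Answer: O(n log^3 n)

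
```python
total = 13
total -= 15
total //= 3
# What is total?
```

Trace:
`total = 13` → total = 13
`total -= 15` → total = -2
`total //= 3` → total = -1
So total = -1

Answer: -1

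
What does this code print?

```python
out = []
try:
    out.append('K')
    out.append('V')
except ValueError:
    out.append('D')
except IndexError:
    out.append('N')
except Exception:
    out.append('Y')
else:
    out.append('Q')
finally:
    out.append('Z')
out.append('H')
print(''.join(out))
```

Execution trace: 'K' (try body) → 'V' (try body, no exception) → 'Q' (else) → 'Z' (finally) → 'H' (after the try/except). Output: KVQZH

Answer: KVQZH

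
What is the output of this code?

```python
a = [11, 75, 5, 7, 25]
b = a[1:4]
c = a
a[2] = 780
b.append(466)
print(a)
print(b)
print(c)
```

Key concept: slice vs alias.
Step by step:
`a = [11, 75, 5, 7, 25]` → a = [11, 75, 5, 7, 25]
`b = a[1:4]` → b = [75, 5, 7]
`c = a` → c = [11, 75, 5, 7, 25] (same object as a)
`a[2] = 780` → a = [11, 75, 780, 7, 25] (same object as c); c = [11, 75, 780, 7, 25] (same object as a)
`b.append(466)` → b = [75, 5, 7, 466]
`print(a)` → prints [11, 75, 780, 7, 25]
`print(b)` → prints [75, 5, 7, 466]
`print(c)` → prints [11, 75, 780, 7, 25]

Answer:
[11, 75, 780, 7, 25]
[75, 5, 7, 466]
[11, 75, 780, 7, 25]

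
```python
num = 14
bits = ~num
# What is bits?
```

Trace:
`num = 14` → num = 14
`bits = ~num` → bits = -15
So bits = -15

Answer: -15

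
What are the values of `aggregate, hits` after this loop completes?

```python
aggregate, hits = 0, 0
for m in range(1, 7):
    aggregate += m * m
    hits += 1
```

Sum of squares and count
`aggregate, hits` takes the values: (0, 0) → (1, 0) → (1, 1) → (5, 1) → (5, 2) → (14, 2) → (14, 3) → (30, 3) → (30, 4) → (55, 4) → (55, 5) → (91, 5) → (91, 6)

Answer: 91, 6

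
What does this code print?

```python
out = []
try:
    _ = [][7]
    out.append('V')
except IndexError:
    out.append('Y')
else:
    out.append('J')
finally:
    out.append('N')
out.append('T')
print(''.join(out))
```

Execution trace: 'Y' (except IndexError) → 'N' (finally) → 'T' (after the try/except). Output: YNT

Answer: YNT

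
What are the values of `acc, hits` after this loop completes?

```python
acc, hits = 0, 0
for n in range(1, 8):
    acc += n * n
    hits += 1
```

Sum of squares and count
`acc, hits` takes the values: (0, 0) → (1, 0) → (1, 1) → (5, 1) → (5, 2) → (14, 2) → (14, 3) → (30, 3) → (30, 4) → (55, 4) → (55, 5) → (91, 5) → (91, 6) → (140, 6) → (140, 7)

Answer: 140, 7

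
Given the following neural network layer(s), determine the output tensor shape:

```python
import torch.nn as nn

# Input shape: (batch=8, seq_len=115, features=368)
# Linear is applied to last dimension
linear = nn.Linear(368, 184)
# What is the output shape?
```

Input: (8, 115, 368) -> Output: (8, 115, 184)

Answer: (8, 115, 184)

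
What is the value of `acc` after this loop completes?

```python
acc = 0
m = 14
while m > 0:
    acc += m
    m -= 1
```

Sum 14 down to 1
`acc` takes the values: 0 → 14 → 27 → 39 → 50 → 60 → 69 → 77 → 84 → 90 → 95 → 99 → 102 → 104 → 105

Answer: 105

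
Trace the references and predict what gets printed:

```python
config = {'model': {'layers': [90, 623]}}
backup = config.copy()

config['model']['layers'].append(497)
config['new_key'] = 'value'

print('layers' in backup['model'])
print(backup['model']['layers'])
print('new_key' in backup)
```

Key concept: shallow copy gotcha with nested dict.
Step by step:
`config = {'model': {'layers': [90, 623]}}` → config = {'model': {'layers': [90, 623]}}
`backup = config.copy()` → backup = {'model': {'layers': [90, 623]}}
`config['model']['layers'].append(497)` → config = {'model': {'layers': [90, 623, 497]}}; backup = {'model': {'layers': [90, 623, 497]}}
`config['new_key'] = 'value'` → config = {'model': {'layers': [90, 623, 497]}, 'new_key': 'value'}
`print('layers' in backup['model'])` → prints True
`print(backup['model']['layers'])` → prints [90, 623, 497]
`print('new_key' in backup)` → prints False

Answer:
True
[90, 623, 497]
False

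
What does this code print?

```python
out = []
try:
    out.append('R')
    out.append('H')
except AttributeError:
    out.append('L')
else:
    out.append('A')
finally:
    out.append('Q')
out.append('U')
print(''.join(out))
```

Execution trace: 'R' (try body) → 'H' (try body, no exception) → 'A' (else) → 'Q' (finally) → 'U' (after the try/except). Output: RHAQU

Answer: RHAQU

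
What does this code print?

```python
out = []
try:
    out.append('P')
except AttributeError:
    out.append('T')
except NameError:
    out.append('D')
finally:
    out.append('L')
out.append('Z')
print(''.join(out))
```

Execution trace: 'P' (try body, no exception) → 'L' (finally) → 'Z' (after the try/except). Output: PLZ

Answer: PLZ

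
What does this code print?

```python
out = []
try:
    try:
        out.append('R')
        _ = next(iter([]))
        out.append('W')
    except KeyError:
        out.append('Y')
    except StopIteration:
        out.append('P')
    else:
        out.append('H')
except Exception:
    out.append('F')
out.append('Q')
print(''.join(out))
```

Execution trace: 'R' (inner try body) → 'P' (inner except StopIteration) → 'Q' (after the try/except). Output: RPQ

Answer: RPQ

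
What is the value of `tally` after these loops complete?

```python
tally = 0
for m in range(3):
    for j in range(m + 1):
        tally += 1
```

Triangle: 1 + 2 + ... + 3
`tally` takes the values: 0 → 1 → 2 → 3 → 4 → 5 → 6

Answer: 6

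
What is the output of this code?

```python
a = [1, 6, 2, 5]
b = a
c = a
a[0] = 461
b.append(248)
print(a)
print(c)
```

Key concept: multiple aliases.
Step by step:
`a = [1, 6, 2, 5]` → a = [1, 6, 2, 5]
`b = a` → b = [1, 6, 2, 5] (same object as a)
`c = a` → c = [1, 6, 2, 5] (same object as a, b)
`a[0] = 461` → a = [461, 6, 2, 5] (same object as b, c); b = [461, 6, 2, 5] (same object as a, c); c = [461, 6, 2, 5] (same object as a, b)
`b.append(248)` → a = [461, 6, 2, 5, 248] (same object as b, c); b = [461, 6, 2, 5, 248] (same object as a, c); c = [461, 6, 2, 5, 248] (same object as a, b)
`print(a)` → prints [461, 6, 2, 5, 248]
`print(c)` → prints [461, 6, 2, 5, 248]

Answer:
[461, 6, 2, 5, 248]
[461, 6, 2, 5, 248]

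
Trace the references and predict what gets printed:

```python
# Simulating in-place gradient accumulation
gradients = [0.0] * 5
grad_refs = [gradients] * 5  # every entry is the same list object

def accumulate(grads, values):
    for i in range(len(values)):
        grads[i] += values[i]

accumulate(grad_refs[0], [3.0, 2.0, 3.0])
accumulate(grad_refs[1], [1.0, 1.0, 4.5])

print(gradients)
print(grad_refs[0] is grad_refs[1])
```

Key concept: gradient accumulation aliasing.
Step by step:
`gradients = [0.0] * 5` → gradients = [0.0, 0.0, 0.0, 0.0, 0.0]
`grad_refs = [gradients] * 5` → grad_refs = [[0.0, 0.0, 0.0, 0.0, 0.0], [0.0, 0.0, 0.0, 0.0, 0.0], [0.0, 0.0, 0.0, 0.0, 0.0], [0.0, 0.0, 0.0, 0.0, 0.0], [0.0, 0.0, 0.0, 0.0, 0.0]]
`accumulate(grad_refs[0], [3.0, 2.0, 3.0])` → gradients = [3.0, 2.0, 3.0, 0.0, 0.0]; grad_refs = [[3.0, 2.0, 3.0, 0.0, 0.0], [3.0, 2.0, 3.0, 0.0, 0.0], [3.0, 2.0, 3.0, 0.0, 0.0], [3.0, 2.0, 3.0, 0.0, 0.0], [3.0, 2.0, 3.0, 0.0, 0.0]]
`accumulate(grad_refs[1], [1.0, 1.0, 4.5])` → gradients = [4.0, 3.0, 7.5, 0.0, 0.0]; grad_refs = [[4.0, 3.0, 7.5, 0.0, 0.0], [4.0, 3.0, 7.5, 0.0, 0.0], [4.0, 3.0, 7.5, 0.0, 0.0], [4.0, 3.0, 7.5, 0.0, 0.0], [4.0, 3.0, 7.5, 0.0, 0.0]]
`print(gradients)` → prints [4.0, 3.0, 7.5, 0.0, 0.0]
`print(grad_refs[0] is grad_refs[1])` → prints True

Answer:
[4.0, 3.0, 7.5, 0.0, 0.0]
True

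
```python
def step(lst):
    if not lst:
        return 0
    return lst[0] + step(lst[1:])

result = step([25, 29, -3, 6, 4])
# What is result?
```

25 + 29 + (-3) + 6 + 4 + 0 = 61

Answer: 61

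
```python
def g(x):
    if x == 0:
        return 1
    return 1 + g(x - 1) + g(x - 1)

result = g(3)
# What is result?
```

g(x) = 1 + 2·g(x-1), g(0)=1. Closed form: (1+1)·2^3 - 1 = 15.

Answer: 15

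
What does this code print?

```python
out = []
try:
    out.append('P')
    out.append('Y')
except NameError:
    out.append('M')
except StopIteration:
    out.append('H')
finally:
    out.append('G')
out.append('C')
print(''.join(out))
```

Execution trace: 'P' (try body) → 'Y' (try body, no exception) → 'G' (finally) → 'C' (after the try/except). Output: PYGC

Answer: PYGC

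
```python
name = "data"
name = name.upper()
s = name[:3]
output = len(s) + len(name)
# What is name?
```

Trace:
`name = "data"` → name = 'data'
`name = name.upper()` → name = 'DATA'
`s = name[:3]` → s = 'DAT'
`output = len(s) + len(name)` → output = 7
So name = 'DATA'

Answer: 'DATA'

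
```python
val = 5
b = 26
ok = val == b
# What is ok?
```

Trace:
`val = 5` → val = 5
`b = 26` → b = 26
`ok = val == b` → ok = False
So ok = False

Answer: False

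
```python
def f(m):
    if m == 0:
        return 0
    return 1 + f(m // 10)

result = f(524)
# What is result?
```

Count of digits of 524: 3

Answer: 3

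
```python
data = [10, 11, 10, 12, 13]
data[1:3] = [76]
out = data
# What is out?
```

Trace:
`data = [10, 11, 10, 12, 13]` → data = [10, 11, 10, 12, 13]
`data[1:3] = [76]` → data = [10, 76, 12, 13]
`out = data` → out = [10, 76, 12, 13]
So out = [10, 76, 12, 13]

Answer: [10, 76, 12, 13]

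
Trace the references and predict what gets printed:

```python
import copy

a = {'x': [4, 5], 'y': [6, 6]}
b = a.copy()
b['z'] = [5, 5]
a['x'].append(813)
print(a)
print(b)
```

Key concept: shallow copy of dict with mutable values.
Step by step:
`a = {'x': [4, 5], 'y': [6, 6]}` → a = {'x': [4, 5], 'y': [6, 6]}
`b = a.copy()` → b = {'x': [4, 5], 'y': [6, 6]}
`b['z'] = [5, 5]` → b = {'x': [4, 5], 'y': [6, 6], 'z': [5, 5]}
`a['x'].append(813)` → a = {'x': [4, 5, 813], 'y': [6, 6]}; b = {'x': [4, 5, 813], 'y': [6, 6], 'z': [5, 5]}
`print(a)` → prints {'x': [4, 5, 813], 'y': [6, 6]}
`print(b)` → prints {'x': [4, 5, 813], 'y': [6, 6], 'z': [5, 5]}

Answer:
{'x': [4, 5, 813], 'y': [6, 6]}
{'x': [4, 5, 813], 'y': [6, 6], 'z': [5, 5]}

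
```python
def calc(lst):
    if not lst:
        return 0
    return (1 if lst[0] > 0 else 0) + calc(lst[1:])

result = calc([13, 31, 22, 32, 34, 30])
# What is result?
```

Count of positive elements in [13, 31, 22, 32, 34, 30] = 6

Answer: 6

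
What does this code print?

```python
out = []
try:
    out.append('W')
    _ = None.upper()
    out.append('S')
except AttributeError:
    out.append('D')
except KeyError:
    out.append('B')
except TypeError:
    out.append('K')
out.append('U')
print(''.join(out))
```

Execution trace: 'W' (try body) → 'D' (except AttributeError) → 'U' (after the try/except). Output: WDU

Answer: WDU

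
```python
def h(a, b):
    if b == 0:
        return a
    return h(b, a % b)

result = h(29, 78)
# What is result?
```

h(29, 78) -> h(78, 29) -> h(29, 20) -> h(20, 9) -> h(9, 2) -> h(2, 1) -> h(1, 0) -> 1

Answer: 1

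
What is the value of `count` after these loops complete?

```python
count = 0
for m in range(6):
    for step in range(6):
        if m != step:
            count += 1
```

6² - 6 (exclude diagonal)
`count` takes the values: 0 → 1 → 2 → 3 → 4 → 5 → 6 → 7 → 8 → 9 → 10 → 11 → 12 → 13 → 14 → 15 → 16 → 17 → 18 → 19 → 20 → 21 → 22 → 23 → 24 → 25 → 26 → 27 → 28 → 29 → 30

Answer: 30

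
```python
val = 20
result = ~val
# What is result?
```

Trace:
`val = 20` → val = 20
`result = ~val` → result = -21
So result = -21

Answer: -21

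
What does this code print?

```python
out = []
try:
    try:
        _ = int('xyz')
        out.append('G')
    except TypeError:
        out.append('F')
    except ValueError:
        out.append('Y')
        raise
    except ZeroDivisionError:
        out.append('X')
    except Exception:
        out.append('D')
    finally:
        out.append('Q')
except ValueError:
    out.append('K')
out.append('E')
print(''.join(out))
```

Execution trace: 'Y' (inner except ValueError) → 'Q' (inner finally) → 'K' (outer except ValueError) → 'E' (after the try/except). Output: YQKE

Answer: YQKE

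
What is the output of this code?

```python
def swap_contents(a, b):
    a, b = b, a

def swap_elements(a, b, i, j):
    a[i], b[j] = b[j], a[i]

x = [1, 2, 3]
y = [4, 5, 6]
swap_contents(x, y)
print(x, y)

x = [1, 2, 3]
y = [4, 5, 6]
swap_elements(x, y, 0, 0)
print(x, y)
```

Key concept: parameter rebinding vs mutation.
Step by step:
`x = [1, 2, 3]` → x = [1, 2, 3]
`y = [4, 5, 6]` → y = [4, 5, 6]
`swap_contents(x, y)` → no visible change to tracked variables
`print(x, y)` → prints [1, 2, 3] [4, 5, 6]
`x = [1, 2, 3]` → x = [1, 2, 3]
`y = [4, 5, 6]` → y = [4, 5, 6]
`swap_elements(x, y, 0, 0)` → x = [4, 2, 3]; y = [1, 5, 6]
`print(x, y)` → prints [4, 2, 3] [1, 5, 6]

Answer:
[1, 2, 3] [4, 5, 6]
[4, 2, 3] [1, 5, 6]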